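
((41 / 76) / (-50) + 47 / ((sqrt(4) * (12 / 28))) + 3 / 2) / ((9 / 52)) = 8347001 / 25650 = 325.42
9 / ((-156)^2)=1 / 2704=0.00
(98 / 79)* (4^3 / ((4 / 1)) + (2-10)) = 784 / 79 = 9.92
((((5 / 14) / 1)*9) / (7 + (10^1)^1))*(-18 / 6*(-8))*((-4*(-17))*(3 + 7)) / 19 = 21600 / 133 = 162.41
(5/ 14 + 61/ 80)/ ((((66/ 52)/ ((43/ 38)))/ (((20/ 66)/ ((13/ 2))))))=43/ 924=0.05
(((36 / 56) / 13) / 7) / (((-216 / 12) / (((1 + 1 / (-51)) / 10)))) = -5 / 129948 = -0.00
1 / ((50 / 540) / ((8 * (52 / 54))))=416 / 5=83.20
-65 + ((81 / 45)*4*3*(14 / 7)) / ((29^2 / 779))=-105061 / 4205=-24.98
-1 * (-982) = 982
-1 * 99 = -99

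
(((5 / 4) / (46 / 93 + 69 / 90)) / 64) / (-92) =-775 / 4604416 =-0.00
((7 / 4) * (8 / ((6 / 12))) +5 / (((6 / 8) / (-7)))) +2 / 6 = -18.33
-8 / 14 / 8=-1 / 14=-0.07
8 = 8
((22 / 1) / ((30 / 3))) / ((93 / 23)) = 253 / 465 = 0.54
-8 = -8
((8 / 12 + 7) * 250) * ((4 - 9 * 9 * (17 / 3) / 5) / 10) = -50485 / 3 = -16828.33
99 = 99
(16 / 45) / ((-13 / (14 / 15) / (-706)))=158144 / 8775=18.02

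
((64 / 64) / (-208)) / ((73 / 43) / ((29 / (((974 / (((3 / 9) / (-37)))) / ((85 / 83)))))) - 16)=105995 / 136605798368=0.00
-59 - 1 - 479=-539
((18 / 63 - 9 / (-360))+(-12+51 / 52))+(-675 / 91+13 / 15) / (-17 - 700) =-83772293 / 7829640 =-10.70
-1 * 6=-6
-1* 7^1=-7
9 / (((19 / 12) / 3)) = 324 / 19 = 17.05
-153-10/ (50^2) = -38251/ 250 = -153.00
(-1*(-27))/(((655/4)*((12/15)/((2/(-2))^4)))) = 27/131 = 0.21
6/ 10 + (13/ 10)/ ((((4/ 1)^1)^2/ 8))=5/ 4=1.25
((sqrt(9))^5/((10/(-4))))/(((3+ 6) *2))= -27/5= -5.40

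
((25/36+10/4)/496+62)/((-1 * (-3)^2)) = -1107187/160704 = -6.89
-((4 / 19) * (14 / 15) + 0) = -56 / 285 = -0.20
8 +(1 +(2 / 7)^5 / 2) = 151279 / 16807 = 9.00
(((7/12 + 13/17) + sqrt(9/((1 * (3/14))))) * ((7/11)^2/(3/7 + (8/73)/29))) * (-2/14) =-103733 * sqrt(42)/775247 - 2593325/14377308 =-1.05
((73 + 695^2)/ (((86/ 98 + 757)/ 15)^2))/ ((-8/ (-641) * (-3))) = -2534685098925/ 501484544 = -5054.36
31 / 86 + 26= 2267 / 86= 26.36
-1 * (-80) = 80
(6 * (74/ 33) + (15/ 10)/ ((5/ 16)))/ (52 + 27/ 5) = 1004/ 3157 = 0.32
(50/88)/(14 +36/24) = 25/682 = 0.04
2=2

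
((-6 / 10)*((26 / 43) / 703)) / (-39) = 2 / 151145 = 0.00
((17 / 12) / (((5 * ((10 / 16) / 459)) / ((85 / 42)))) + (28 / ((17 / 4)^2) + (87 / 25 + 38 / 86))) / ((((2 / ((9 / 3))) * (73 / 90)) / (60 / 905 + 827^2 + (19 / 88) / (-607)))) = 165628867968587037852567 / 306977921271560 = 539546516.19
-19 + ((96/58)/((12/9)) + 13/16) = -7863/464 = -16.95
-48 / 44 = -12 / 11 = -1.09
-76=-76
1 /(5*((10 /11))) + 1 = 61 /50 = 1.22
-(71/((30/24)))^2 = -80656/25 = -3226.24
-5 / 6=-0.83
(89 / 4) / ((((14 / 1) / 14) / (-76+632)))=12371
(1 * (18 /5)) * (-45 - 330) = -1350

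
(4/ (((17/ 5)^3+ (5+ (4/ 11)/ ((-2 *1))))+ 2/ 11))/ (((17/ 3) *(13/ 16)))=4000/ 203983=0.02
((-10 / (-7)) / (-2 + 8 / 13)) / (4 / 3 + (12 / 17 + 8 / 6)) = -1105 / 3612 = -0.31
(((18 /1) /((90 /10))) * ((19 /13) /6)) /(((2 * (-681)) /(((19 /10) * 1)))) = -361 /531180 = -0.00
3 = 3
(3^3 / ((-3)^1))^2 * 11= 891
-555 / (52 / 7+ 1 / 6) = -23310 / 319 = -73.07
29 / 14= 2.07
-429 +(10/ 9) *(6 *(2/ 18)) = -11563/ 27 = -428.26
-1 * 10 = -10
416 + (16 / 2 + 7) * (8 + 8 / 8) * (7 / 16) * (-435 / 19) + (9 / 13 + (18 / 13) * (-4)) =-3719095 / 3952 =-941.07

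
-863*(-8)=6904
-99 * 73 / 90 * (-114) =45771 / 5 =9154.20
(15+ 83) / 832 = 49 / 416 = 0.12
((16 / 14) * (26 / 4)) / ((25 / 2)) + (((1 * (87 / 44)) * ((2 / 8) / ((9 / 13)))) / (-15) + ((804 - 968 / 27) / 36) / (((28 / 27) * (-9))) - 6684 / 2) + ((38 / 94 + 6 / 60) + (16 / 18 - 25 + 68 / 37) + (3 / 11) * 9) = -1326405962999 / 394405200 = -3363.05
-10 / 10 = -1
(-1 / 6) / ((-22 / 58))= 29 / 66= 0.44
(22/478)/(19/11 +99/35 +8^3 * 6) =4235/283089286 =0.00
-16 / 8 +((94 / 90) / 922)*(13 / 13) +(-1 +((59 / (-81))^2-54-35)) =-2766569647 / 30246210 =-91.47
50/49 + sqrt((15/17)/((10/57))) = 50/49 + 3 * sqrt(646)/34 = 3.26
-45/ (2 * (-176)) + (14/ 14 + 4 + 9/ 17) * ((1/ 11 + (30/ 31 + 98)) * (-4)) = -23906189/ 10912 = -2190.82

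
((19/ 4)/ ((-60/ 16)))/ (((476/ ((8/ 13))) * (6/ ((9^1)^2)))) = -171/ 7735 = -0.02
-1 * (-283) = 283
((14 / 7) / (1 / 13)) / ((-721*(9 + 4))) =-2 / 721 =-0.00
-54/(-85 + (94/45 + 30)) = 2430/2381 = 1.02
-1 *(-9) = 9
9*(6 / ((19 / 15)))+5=905 / 19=47.63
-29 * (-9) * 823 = 214803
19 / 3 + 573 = 1738 / 3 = 579.33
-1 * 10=-10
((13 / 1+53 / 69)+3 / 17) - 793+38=-869258 / 1173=-741.06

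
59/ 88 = 0.67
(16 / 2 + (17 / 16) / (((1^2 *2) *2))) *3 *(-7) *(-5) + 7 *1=874.89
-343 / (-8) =343 / 8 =42.88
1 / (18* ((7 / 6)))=1 / 21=0.05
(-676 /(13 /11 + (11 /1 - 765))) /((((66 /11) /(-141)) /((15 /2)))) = -7755 /49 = -158.27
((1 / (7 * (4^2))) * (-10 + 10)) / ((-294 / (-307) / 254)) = 0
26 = 26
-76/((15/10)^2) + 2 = -286/9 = -31.78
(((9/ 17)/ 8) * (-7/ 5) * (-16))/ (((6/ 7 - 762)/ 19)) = -0.04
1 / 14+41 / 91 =95 / 182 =0.52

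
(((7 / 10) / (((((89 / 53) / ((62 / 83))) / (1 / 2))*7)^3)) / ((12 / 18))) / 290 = 13305584121 / 114558777549172600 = 0.00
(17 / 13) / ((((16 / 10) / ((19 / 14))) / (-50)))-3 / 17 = -688559 / 12376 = -55.64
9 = 9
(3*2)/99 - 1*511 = -16861/33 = -510.94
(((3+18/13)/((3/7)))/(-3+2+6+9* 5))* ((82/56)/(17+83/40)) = 779/49595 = 0.02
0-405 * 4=-1620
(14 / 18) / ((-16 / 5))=-35 / 144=-0.24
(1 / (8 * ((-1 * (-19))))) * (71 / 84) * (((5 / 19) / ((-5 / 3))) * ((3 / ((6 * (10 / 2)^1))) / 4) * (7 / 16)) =-71 / 7393280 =-0.00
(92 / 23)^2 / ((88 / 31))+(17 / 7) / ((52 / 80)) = 9.37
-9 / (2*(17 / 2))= -9 / 17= -0.53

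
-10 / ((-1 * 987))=10 / 987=0.01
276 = 276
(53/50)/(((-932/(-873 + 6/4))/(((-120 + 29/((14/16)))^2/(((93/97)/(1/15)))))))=519.96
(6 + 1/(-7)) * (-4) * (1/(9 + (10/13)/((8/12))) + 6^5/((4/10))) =-105209813/231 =-455453.74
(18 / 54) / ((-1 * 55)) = -1 / 165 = -0.01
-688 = -688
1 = 1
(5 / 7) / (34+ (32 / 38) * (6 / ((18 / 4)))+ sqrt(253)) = 7410 / 289637-16245 * sqrt(253) / 22302049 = 0.01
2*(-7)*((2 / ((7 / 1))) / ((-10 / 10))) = 4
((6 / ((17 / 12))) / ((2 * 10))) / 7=18 / 595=0.03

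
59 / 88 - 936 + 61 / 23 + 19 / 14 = -13194945 / 14168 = -931.32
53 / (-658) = -53 / 658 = -0.08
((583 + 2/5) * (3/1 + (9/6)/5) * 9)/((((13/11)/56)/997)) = 266034985524/325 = 818569186.23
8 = 8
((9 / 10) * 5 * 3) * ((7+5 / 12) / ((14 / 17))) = 13617 / 112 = 121.58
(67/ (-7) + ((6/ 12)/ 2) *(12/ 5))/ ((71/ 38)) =-11932/ 2485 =-4.80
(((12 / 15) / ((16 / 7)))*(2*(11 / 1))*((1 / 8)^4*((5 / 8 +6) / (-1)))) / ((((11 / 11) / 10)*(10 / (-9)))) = 36729 / 327680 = 0.11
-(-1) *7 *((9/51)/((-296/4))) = -21/1258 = -0.02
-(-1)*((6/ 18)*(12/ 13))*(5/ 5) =4/ 13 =0.31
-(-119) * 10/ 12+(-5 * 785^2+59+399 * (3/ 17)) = -314251435/ 102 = -3080896.42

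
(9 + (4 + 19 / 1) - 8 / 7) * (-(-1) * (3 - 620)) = -133272 / 7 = -19038.86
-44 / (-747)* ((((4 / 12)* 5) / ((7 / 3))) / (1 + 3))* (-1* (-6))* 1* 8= 0.50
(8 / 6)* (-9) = -12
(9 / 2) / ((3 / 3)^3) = 9 / 2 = 4.50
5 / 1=5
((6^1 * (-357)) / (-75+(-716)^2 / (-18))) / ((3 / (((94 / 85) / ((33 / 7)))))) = 82908 / 14135165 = 0.01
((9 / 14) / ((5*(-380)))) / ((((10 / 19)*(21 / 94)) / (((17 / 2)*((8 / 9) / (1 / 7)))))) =-799 / 5250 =-0.15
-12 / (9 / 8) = -32 / 3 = -10.67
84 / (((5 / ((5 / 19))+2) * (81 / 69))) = 92 / 27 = 3.41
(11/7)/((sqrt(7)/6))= 66 * sqrt(7)/49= 3.56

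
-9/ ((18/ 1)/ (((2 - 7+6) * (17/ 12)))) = -17/ 24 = -0.71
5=5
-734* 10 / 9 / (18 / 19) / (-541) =69730 / 43821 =1.59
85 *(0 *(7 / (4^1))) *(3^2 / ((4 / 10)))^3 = 0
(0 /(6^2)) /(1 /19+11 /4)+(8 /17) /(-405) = -8 /6885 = -0.00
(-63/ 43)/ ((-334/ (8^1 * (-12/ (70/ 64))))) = -13824/ 35905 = -0.39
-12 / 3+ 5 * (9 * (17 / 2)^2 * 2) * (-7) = -91043 / 2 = -45521.50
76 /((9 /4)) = 304 /9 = 33.78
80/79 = 1.01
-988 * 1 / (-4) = 247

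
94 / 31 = 3.03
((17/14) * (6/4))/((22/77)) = 51/8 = 6.38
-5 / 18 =-0.28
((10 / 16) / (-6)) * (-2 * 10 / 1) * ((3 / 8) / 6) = 25 / 192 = 0.13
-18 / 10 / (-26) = 9 / 130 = 0.07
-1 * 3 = -3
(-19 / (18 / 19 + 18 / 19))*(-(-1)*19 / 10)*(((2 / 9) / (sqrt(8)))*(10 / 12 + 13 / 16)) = -541861*sqrt(2) / 311040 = -2.46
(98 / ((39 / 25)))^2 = 6002500 / 1521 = 3946.42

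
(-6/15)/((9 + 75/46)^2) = -4232/1195605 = -0.00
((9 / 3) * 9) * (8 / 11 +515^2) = 78772041 / 11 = 7161094.64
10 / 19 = 0.53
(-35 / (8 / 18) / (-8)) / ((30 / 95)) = 1995 / 64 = 31.17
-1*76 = -76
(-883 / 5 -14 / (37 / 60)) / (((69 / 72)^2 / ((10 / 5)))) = -42475392 / 97865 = -434.02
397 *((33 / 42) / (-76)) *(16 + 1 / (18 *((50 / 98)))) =-31656383 / 478800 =-66.12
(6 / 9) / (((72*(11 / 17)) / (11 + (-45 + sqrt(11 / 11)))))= -17 / 36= -0.47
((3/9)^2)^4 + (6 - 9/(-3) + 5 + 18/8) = 426469/26244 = 16.25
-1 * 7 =-7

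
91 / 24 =3.79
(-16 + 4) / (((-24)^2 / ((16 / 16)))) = -1 / 48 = -0.02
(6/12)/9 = 0.06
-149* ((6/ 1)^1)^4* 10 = -1931040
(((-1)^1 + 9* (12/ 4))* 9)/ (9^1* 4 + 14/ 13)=1521/ 241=6.31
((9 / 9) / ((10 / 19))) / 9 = 0.21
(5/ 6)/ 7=5/ 42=0.12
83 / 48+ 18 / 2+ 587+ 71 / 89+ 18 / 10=12822983 / 21360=600.33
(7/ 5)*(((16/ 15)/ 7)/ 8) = 2/ 75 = 0.03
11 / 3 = 3.67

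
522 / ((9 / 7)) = 406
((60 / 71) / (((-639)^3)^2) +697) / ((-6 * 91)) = -1122987755736847862489 / 879700594881375800442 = -1.28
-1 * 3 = -3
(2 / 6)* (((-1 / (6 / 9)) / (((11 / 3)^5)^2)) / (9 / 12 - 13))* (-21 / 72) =-19683 / 726247888828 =-0.00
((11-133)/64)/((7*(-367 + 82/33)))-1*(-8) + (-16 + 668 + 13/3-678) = -110468297/8083488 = -13.67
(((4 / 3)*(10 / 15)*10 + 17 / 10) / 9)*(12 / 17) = 1906 / 2295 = 0.83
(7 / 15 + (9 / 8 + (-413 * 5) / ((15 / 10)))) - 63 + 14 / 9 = -517147 / 360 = -1436.52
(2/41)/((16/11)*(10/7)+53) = 154/173881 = 0.00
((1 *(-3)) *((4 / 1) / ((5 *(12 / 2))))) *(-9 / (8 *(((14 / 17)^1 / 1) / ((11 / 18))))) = 187 / 560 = 0.33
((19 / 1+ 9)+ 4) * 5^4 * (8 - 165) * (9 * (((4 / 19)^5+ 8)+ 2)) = -699774515640000 / 2476099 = -282611687.03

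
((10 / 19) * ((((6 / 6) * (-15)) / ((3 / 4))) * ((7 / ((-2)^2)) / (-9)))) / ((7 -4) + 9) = 175 / 1026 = 0.17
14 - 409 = -395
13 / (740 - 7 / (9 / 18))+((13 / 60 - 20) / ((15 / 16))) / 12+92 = 14743871 / 163350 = 90.26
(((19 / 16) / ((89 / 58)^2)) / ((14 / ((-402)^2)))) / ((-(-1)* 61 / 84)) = 3873405474 / 483181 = 8016.47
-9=-9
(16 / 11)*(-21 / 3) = -112 / 11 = -10.18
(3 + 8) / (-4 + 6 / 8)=-44 / 13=-3.38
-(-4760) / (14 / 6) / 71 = 2040 / 71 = 28.73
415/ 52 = 7.98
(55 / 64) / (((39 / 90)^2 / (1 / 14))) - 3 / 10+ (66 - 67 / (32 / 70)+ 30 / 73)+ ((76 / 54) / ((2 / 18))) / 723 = -80.11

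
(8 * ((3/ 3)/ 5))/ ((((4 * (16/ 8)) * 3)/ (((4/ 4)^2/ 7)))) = 1/ 105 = 0.01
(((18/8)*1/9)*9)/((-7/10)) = -45/14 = -3.21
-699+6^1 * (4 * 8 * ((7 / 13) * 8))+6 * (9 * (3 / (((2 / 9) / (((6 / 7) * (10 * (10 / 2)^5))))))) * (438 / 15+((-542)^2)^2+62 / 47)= 7207209675348456697785 / 4277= 1685108645159798152.39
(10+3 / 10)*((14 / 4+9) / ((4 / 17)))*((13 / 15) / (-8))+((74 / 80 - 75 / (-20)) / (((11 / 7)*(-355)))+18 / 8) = -38876437 / 681600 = -57.04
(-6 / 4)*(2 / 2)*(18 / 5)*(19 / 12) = -171 / 20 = -8.55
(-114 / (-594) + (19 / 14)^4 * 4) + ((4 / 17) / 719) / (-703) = 112429976948911 / 8169970394124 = 13.76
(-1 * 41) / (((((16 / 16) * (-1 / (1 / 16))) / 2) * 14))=41 / 112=0.37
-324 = -324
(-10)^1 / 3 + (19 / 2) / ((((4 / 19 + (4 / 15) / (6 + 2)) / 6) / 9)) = 875840 / 417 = 2100.34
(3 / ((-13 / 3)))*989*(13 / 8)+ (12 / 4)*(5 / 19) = -168999 / 152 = -1111.84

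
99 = 99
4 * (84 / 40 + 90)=1842 / 5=368.40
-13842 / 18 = -769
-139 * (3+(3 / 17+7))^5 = -21539981000927 / 1419857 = -15170528.44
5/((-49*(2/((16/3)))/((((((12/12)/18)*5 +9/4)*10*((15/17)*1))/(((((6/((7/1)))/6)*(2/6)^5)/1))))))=-175500/17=-10323.53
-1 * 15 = -15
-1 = -1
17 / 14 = 1.21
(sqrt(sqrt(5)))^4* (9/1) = 45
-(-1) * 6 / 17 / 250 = 3 / 2125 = 0.00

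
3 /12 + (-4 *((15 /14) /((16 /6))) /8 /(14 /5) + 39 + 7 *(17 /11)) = 1724677 /34496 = 50.00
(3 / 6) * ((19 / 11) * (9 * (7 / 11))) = 1197 / 242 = 4.95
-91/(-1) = 91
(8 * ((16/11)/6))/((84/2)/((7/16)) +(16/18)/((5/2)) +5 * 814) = 480/1031173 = 0.00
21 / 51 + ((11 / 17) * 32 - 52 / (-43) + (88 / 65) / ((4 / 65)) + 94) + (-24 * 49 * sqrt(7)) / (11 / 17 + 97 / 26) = -572.39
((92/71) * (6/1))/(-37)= -552/2627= -0.21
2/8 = 1/4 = 0.25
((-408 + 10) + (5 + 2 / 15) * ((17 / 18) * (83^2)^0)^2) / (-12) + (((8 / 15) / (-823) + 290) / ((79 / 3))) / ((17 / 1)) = 2155100020691 / 64460454480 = 33.43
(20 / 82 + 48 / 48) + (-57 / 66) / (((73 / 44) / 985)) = -1530907 / 2993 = -511.50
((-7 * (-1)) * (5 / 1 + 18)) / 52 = 161 / 52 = 3.10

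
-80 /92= -20 /23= -0.87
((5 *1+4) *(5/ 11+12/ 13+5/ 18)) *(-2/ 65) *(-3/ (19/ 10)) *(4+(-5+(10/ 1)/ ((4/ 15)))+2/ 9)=2816521/ 105963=26.58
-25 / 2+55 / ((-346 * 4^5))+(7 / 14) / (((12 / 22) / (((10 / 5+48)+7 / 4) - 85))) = -45683237 / 1062912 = -42.98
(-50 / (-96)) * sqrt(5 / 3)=25 * sqrt(15) / 144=0.67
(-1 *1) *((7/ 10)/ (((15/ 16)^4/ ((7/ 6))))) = -802816/ 759375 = -1.06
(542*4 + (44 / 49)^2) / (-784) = -650913 / 235298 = -2.77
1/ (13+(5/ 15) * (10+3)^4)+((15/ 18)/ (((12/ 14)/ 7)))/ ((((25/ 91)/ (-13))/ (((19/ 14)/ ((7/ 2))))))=-32142083/ 257400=-124.87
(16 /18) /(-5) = -8 /45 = -0.18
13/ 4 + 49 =209/ 4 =52.25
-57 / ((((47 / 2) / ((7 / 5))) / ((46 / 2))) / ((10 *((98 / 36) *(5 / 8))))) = -749455 / 564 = -1328.82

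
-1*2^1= -2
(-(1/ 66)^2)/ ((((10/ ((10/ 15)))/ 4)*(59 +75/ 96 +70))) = -32/ 67839255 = -0.00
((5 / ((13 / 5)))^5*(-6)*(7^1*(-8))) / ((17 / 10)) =32812500000 / 6311981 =5198.45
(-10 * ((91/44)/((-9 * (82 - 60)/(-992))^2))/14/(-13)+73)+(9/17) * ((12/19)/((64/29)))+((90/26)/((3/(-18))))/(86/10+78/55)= 73.93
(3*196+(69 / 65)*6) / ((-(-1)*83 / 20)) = 154536 / 1079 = 143.22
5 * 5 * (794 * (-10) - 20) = -199000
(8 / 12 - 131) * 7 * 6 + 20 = -5454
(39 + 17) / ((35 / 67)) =536 / 5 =107.20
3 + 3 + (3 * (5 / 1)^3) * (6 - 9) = -1119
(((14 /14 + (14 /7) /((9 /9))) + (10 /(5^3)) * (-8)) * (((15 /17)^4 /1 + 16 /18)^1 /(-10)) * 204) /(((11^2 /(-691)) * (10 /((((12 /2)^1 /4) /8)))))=4165083347 /540430000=7.71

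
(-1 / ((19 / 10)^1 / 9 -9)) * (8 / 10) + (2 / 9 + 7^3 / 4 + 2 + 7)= 95.06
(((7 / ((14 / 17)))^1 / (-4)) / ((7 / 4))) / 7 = -0.17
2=2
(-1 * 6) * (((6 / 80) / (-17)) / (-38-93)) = -9 / 44540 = -0.00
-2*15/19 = -30/19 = -1.58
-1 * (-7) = 7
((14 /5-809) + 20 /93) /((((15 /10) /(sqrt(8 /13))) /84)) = -41975696 * sqrt(26) /6045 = -35406.93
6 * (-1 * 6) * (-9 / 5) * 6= 1944 / 5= 388.80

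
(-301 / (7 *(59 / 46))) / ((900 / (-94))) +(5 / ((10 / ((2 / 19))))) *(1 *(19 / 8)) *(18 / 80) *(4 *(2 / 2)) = 767623 / 212400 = 3.61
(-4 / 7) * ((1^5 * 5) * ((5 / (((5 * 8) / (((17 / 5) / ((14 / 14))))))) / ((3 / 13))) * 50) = -5525 / 21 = -263.10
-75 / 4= -18.75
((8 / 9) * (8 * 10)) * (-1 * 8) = -5120 / 9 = -568.89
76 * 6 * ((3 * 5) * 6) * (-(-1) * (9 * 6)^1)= 2216160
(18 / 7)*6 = 108 / 7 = 15.43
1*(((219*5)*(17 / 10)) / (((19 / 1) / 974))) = 95426.37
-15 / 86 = -0.17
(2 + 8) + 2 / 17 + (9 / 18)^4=2769 / 272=10.18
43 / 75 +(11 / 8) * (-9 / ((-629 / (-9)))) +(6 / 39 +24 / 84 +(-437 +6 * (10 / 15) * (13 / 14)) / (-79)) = 6.32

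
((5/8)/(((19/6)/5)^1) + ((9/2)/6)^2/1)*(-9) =-4239/304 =-13.94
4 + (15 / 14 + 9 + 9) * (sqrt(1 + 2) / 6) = 4 + 89 * sqrt(3) / 28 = 9.51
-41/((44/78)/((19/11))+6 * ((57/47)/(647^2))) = -125.53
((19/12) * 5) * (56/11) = 40.30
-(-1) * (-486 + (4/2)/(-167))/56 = -20291/2338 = -8.68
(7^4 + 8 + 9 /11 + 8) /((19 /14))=372344 /209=1781.55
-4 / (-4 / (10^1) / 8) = 80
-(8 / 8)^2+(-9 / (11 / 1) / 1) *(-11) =8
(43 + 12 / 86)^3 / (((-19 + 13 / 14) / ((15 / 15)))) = -89363419250 / 20115271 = -4442.57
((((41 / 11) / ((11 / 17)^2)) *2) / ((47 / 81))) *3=5758614 / 62557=92.05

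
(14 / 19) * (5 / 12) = 35 / 114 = 0.31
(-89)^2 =7921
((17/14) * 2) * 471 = 8007/7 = 1143.86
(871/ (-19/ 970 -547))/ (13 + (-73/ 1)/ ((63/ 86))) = 53226810/ 2896594531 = 0.02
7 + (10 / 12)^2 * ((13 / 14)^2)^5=76338635350177 / 10413167579136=7.33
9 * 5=45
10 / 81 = 0.12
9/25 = 0.36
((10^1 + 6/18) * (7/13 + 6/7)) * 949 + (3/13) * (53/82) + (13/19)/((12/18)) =2910759911/212667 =13686.94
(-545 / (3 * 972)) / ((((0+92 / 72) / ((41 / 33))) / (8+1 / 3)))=-558625 / 368874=-1.51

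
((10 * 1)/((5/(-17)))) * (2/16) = -17/4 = -4.25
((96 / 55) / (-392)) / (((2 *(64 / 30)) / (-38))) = 171 / 4312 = 0.04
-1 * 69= -69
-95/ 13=-7.31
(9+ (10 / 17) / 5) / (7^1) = 155 / 119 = 1.30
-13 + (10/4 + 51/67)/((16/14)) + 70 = 64163/1072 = 59.85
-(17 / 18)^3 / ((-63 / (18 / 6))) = 4913 / 122472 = 0.04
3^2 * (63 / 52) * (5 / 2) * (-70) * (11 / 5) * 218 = -23794155 / 26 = -915159.81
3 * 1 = 3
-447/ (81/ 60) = -2980/ 9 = -331.11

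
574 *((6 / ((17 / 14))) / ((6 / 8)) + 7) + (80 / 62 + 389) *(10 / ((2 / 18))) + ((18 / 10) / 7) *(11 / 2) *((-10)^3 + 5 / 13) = 3981585261 / 95914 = 41512.03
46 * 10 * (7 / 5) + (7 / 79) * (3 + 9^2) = 651.44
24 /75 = 8 /25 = 0.32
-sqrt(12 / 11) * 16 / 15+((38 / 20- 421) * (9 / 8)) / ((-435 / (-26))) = -163449 / 5800- 32 * sqrt(33) / 165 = -29.29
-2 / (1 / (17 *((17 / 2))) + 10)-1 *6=-8965 / 1446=-6.20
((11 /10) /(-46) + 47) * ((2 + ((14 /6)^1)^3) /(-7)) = -136171 /1380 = -98.67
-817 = -817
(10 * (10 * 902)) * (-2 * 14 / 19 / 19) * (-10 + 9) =6996.12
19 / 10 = 1.90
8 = 8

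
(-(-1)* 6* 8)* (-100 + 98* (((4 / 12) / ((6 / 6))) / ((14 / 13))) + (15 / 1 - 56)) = -5312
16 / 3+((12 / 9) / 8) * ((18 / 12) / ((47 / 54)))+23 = 8071 / 282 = 28.62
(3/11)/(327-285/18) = 18/20537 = 0.00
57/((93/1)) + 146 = 4545/31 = 146.61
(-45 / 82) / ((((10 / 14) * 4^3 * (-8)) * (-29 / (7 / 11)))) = -441 / 13392896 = -0.00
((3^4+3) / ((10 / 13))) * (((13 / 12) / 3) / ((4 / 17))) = 20111 / 120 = 167.59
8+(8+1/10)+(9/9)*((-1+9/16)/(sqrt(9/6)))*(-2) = 7*sqrt(6)/24+161/10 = 16.81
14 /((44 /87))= 609 /22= 27.68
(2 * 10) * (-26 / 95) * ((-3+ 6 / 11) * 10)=28080 / 209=134.35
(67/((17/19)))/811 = 1273/13787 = 0.09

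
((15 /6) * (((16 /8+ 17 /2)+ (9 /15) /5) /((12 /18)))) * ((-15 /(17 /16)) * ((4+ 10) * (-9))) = 1204308 /17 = 70841.65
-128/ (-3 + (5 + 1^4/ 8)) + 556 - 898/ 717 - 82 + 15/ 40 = 40261463/ 97512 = 412.89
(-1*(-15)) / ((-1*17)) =-15 / 17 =-0.88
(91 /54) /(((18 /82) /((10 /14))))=2665 /486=5.48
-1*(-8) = 8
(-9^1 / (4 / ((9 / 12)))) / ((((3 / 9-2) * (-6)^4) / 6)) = 3 / 640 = 0.00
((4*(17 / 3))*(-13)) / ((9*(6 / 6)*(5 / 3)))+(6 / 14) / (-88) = -544679 / 27720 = -19.65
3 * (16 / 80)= 3 / 5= 0.60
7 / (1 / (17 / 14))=17 / 2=8.50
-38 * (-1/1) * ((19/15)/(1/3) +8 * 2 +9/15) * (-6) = -23256/5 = -4651.20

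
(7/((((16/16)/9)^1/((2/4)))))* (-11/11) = -63/2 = -31.50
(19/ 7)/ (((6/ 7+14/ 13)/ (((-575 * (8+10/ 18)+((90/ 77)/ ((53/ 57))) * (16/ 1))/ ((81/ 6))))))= -44447046085/ 87268104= -509.32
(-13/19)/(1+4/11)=-143/285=-0.50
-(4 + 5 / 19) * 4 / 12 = -27 / 19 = -1.42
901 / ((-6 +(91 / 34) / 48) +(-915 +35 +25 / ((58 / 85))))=-42642528 / 40195969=-1.06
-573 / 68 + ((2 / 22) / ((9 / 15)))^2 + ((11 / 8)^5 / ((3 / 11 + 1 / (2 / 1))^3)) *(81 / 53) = 9147898029553 / 1161476591616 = 7.88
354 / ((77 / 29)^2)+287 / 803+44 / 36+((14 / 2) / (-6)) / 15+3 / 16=16174298303 / 311628240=51.90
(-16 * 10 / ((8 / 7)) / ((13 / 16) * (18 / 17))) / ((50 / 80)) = -30464 / 117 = -260.38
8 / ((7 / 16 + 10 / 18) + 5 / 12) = 1152 / 203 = 5.67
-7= -7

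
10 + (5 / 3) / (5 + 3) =10.21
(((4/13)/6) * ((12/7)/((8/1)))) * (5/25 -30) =-149/455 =-0.33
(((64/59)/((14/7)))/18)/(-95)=-16/50445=-0.00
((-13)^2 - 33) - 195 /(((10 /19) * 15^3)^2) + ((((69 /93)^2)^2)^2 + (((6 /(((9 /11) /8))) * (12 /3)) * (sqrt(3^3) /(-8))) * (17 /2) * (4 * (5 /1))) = 8814174926999064726887 /64766413155675937500 - 14960 * sqrt(3) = -25775.39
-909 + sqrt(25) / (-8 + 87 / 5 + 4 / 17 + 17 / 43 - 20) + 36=-31828649 / 36438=-873.50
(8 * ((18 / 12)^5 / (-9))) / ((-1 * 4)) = 27 / 16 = 1.69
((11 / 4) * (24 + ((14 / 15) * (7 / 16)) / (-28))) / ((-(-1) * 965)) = 126643 / 1852800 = 0.07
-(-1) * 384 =384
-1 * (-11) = 11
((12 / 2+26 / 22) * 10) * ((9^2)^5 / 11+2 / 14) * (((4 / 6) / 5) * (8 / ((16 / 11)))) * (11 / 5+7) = 177393643265224 / 1155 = 153587569926.60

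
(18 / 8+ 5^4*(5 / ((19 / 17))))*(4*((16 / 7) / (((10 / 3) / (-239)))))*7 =-1219880856 / 95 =-12840851.12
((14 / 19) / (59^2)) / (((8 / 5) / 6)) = 105 / 132278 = 0.00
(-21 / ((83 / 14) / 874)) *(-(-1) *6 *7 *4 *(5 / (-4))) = 53960760 / 83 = 650129.64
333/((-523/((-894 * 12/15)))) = 1190808/2615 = 455.38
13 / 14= 0.93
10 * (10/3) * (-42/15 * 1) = -280/3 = -93.33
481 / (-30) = -481 / 30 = -16.03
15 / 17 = 0.88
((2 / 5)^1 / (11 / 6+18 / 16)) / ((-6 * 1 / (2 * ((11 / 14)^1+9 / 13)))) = -2152 / 32305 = -0.07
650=650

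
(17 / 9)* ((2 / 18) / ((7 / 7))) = 17 / 81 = 0.21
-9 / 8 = -1.12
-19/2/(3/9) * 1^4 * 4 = -114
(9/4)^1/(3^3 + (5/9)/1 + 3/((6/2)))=81/1028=0.08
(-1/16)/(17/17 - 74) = 1/1168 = 0.00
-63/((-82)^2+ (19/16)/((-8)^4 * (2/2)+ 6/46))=-94964688/10135596661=-0.01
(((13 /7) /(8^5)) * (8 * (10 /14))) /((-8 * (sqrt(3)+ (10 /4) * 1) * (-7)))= 25 /5619712-5 * sqrt(3) /2809856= 0.00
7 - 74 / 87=535 / 87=6.15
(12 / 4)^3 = 27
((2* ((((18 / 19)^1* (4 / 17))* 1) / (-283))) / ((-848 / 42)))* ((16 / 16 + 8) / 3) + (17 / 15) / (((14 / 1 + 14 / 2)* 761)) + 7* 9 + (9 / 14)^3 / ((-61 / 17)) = 1747462639833688063 / 27770003855579160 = 62.93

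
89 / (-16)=-89 / 16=-5.56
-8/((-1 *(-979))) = -8/979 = -0.01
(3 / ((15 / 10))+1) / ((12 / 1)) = 1 / 4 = 0.25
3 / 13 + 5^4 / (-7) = -8104 / 91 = -89.05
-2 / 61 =-0.03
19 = 19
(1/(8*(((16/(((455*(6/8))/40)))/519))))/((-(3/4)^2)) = -15743/256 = -61.50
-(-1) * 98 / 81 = 98 / 81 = 1.21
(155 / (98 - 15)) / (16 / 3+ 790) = 465 / 198038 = 0.00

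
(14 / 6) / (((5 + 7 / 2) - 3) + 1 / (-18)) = 3 / 7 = 0.43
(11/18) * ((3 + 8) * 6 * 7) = 847/3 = 282.33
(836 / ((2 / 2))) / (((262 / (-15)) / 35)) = -219450 / 131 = -1675.19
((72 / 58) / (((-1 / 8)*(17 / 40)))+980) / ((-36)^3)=-117905 / 5750352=-0.02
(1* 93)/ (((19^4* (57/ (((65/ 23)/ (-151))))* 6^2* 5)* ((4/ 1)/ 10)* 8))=-0.00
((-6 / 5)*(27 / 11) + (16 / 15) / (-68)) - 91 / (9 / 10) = -875768 / 8415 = -104.07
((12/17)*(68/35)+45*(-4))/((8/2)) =-1563/35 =-44.66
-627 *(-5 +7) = -1254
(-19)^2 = 361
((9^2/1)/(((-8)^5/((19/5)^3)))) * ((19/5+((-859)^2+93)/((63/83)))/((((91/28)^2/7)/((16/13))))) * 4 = -18905761184517/43940000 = -430263.11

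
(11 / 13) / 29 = 11 / 377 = 0.03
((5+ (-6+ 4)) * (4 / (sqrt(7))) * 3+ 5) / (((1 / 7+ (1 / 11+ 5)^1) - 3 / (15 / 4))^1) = 1925 / 1707+ 660 * sqrt(7) / 569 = 4.20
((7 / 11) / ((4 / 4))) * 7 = 49 / 11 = 4.45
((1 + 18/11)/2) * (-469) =-13601/22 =-618.23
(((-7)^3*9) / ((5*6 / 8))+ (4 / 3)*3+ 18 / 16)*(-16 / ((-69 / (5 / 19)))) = -65446 / 1311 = -49.92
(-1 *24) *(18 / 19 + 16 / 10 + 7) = -229.14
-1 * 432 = -432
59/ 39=1.51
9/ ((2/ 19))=171/ 2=85.50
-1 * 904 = -904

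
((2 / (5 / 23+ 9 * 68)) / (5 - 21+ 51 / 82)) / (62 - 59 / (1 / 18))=943 / 4439035250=0.00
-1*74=-74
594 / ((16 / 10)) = 1485 / 4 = 371.25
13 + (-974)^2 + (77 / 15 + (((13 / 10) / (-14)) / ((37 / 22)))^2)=19091805408787 / 20124300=948694.14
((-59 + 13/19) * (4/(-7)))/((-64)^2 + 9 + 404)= 0.01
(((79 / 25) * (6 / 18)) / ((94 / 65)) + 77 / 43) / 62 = 152731 / 3759060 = 0.04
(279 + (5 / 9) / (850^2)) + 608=1153543501 / 1300500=887.00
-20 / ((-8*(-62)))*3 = -15 / 124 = -0.12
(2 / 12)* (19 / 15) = 19 / 90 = 0.21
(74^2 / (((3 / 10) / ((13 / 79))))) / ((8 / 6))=177970 / 79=2252.78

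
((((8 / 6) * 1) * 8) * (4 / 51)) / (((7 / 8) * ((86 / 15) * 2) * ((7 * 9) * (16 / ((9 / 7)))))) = 80 / 752199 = 0.00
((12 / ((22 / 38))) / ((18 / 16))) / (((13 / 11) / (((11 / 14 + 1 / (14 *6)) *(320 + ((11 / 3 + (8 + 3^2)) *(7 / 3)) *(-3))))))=5356784 / 2457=2180.21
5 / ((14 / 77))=27.50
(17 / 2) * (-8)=-68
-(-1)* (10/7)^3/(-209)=-1000/71687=-0.01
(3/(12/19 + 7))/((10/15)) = 171/290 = 0.59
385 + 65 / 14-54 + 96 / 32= 338.64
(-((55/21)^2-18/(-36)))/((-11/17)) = 110347/9702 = 11.37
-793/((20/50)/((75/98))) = -297375/196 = -1517.22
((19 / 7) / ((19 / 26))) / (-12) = -13 / 42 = -0.31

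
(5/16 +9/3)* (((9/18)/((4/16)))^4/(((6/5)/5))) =1325/6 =220.83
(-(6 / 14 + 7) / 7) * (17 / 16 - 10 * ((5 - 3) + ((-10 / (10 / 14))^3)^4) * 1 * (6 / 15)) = 47169335096247715 / 196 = 240659872940039.36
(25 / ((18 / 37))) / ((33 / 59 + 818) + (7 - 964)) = -54575 / 147024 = -0.37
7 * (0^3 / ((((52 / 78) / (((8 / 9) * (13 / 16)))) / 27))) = 0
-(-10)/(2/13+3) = 130/41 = 3.17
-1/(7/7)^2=-1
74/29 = 2.55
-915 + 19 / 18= -913.94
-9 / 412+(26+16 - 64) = -22.02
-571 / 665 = -0.86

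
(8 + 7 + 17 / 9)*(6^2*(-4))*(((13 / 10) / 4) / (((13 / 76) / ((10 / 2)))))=-23104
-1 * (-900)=900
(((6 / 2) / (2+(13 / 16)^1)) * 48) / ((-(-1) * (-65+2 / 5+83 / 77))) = -2464 / 3057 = -0.81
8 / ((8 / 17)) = 17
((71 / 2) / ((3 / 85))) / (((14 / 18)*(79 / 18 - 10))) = -162945 / 707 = -230.47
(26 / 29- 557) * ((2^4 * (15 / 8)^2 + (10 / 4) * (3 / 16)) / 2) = -29270505 / 1856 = -15770.75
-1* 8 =-8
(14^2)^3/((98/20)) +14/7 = 1536642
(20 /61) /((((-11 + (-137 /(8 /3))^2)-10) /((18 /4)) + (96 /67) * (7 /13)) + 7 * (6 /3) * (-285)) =-0.00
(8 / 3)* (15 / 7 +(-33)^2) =20368 / 7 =2909.71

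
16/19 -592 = -11232/19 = -591.16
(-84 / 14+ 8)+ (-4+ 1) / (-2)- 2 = 3 / 2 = 1.50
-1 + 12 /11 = 1 /11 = 0.09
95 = 95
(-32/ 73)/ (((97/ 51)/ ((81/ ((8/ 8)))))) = -132192/ 7081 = -18.67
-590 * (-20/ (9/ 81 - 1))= -13275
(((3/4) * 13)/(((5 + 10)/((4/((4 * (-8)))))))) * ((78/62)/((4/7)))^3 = -264503421/305059840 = -0.87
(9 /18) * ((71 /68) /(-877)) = -71 /119272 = -0.00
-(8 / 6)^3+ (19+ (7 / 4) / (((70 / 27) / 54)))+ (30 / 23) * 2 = 691649 / 12420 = 55.69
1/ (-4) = -1/ 4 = -0.25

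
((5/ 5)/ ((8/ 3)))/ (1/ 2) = 3/ 4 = 0.75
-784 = -784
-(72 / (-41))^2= -5184 / 1681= -3.08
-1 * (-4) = 4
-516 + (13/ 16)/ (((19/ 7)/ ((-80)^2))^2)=1630533724/ 361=4516713.92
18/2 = 9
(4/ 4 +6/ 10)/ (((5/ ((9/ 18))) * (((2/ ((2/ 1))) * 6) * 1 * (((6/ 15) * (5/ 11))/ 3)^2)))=363/ 50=7.26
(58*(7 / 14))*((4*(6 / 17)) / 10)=348 / 85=4.09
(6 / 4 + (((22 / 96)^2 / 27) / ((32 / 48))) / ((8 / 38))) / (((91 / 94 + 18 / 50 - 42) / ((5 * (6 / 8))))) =-1475394625 / 10570272768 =-0.14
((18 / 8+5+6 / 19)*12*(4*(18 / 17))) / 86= 62100 / 13889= 4.47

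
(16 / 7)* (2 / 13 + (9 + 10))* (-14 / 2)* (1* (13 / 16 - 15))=56523 / 13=4347.92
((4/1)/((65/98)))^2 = 153664/4225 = 36.37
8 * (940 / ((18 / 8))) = 30080 / 9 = 3342.22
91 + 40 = 131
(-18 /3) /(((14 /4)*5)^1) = -0.34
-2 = -2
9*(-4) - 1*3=-39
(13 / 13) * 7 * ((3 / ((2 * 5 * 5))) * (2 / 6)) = 7 / 50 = 0.14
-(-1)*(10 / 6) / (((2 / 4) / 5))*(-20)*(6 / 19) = -2000 / 19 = -105.26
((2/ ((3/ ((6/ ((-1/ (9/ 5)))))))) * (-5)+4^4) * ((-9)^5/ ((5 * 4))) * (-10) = 8621154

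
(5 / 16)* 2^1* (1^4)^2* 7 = 35 / 8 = 4.38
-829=-829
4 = 4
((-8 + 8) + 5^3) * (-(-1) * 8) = 1000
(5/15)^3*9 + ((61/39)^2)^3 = 14.98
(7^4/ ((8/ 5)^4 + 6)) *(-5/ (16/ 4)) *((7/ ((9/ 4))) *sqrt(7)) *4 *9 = -70843.65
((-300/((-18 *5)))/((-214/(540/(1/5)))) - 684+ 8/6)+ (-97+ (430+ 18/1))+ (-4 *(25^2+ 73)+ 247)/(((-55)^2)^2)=-219551109014/587470125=-373.72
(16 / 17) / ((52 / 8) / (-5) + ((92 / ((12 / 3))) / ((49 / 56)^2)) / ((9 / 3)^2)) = 70560 / 152779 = 0.46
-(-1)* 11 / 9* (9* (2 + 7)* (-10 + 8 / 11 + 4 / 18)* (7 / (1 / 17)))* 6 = -639744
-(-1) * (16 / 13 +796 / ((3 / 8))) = 2123.90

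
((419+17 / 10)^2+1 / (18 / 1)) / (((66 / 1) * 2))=14480881 / 10800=1340.82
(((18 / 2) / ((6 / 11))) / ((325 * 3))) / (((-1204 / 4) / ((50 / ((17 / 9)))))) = -99 / 66521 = -0.00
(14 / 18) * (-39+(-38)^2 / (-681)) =-31.98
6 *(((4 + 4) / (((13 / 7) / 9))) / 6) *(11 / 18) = 308 / 13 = 23.69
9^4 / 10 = 6561 / 10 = 656.10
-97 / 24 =-4.04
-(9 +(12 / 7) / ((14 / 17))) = -11.08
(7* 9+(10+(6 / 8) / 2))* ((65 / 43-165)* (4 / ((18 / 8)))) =-8253220 / 387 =-21326.15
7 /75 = 0.09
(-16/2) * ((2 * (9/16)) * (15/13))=-135/13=-10.38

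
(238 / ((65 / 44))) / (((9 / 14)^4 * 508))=1.86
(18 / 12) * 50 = 75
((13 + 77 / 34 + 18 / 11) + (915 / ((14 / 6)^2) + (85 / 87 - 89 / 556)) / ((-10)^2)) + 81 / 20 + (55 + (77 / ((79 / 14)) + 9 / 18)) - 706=-2150695581438911 / 3501537824400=-614.21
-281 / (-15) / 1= 281 / 15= 18.73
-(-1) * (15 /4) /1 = 15 /4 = 3.75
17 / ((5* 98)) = 17 / 490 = 0.03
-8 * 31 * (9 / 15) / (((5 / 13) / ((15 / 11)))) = -29016 / 55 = -527.56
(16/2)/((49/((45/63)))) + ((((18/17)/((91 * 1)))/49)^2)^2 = 3850449627290687656/33017605554016746481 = 0.12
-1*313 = -313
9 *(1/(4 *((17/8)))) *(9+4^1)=234/17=13.76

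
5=5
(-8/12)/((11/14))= -28/33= -0.85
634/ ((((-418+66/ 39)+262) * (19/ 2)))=-8242/ 19057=-0.43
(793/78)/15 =61/90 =0.68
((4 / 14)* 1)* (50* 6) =600 / 7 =85.71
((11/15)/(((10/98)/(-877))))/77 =-6139/75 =-81.85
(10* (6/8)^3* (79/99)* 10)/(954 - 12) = 1975/55264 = 0.04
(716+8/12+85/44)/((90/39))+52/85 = 21004139/67320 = 312.00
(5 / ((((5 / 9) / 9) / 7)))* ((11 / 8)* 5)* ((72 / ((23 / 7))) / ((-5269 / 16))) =-2857680 / 11017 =-259.39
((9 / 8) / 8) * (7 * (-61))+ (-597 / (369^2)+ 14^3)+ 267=8571821471 / 2904768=2950.95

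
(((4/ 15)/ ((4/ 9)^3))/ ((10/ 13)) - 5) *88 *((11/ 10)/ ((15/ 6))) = -101761/ 2500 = -40.70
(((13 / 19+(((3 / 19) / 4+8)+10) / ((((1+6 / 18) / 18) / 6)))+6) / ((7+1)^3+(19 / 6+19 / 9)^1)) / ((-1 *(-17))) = 1004031 / 6014906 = 0.17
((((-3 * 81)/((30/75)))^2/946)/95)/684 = 32805/5464096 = 0.01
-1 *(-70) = 70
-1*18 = -18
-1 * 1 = -1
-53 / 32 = -1.66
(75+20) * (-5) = -475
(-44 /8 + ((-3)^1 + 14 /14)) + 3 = -9 /2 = -4.50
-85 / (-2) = 85 / 2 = 42.50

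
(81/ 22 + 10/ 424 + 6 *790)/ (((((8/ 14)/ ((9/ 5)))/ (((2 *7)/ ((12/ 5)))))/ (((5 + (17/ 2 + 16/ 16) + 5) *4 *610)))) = 19343187319365/ 4664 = 4147338619.07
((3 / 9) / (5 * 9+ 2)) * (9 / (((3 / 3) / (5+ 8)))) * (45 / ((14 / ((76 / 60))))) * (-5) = -11115 / 658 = -16.89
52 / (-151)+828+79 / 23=2886377 / 3473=831.09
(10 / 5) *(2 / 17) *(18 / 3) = 24 / 17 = 1.41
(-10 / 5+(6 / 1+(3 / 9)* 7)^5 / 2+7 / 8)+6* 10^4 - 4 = 155692537 / 1944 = 80088.75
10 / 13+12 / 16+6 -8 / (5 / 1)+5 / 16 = 6481 / 1040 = 6.23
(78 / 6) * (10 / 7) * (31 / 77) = 4030 / 539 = 7.48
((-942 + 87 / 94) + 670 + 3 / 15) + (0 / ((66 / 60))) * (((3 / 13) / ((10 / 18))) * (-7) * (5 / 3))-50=-150811 / 470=-320.87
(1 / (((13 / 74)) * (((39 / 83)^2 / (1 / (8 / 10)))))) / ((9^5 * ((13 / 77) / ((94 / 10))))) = 922457767 / 30356972802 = 0.03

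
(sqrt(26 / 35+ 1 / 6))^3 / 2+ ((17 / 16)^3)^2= 1.87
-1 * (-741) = 741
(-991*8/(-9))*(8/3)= 63424/27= 2349.04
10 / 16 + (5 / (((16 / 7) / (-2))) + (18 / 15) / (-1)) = -4.95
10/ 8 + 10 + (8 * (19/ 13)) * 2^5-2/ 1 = 19937/ 52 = 383.40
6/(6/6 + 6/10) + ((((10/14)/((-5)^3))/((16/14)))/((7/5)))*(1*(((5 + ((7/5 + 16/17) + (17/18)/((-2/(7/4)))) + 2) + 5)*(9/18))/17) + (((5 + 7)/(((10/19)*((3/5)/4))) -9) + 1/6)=17119269779/116524800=146.92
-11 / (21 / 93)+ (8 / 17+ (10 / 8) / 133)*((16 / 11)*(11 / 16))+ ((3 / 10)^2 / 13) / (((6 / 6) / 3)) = -35428507 / 734825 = -48.21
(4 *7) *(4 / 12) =28 / 3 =9.33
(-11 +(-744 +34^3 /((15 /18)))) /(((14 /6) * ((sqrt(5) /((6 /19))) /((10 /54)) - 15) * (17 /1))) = 4640980 /327131 +26453586 * sqrt(5) /1635655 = 50.35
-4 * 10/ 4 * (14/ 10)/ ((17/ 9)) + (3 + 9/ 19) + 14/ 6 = -1555/ 969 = -1.60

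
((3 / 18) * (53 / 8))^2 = 2809 / 2304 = 1.22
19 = 19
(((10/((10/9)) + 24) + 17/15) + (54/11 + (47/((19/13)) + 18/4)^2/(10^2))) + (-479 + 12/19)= -2029441423/4765200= -425.89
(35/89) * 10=350/89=3.93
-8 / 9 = -0.89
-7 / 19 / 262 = -7 / 4978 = -0.00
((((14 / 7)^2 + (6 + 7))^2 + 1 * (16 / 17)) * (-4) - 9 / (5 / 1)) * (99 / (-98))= 9774567 / 8330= 1173.42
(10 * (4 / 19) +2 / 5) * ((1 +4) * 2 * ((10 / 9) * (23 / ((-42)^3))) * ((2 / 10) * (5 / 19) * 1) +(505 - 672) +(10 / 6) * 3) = -8722649323 / 21492135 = -405.85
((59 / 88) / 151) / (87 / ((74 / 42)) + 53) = 2183 / 50334944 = 0.00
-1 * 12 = -12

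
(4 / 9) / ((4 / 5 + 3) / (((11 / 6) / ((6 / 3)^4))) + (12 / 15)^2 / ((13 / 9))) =3575 / 270324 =0.01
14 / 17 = 0.82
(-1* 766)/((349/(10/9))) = -7660/3141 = -2.44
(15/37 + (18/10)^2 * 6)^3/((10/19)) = 117532703160567/7914531250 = 14850.24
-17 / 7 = -2.43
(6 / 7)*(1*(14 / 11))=12 / 11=1.09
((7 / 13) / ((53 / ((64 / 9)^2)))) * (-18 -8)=-57344 / 4293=-13.36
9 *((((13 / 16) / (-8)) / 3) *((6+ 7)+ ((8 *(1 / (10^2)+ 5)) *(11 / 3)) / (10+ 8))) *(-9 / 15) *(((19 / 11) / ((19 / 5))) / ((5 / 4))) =30953 / 22000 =1.41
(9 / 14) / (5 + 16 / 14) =9 / 86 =0.10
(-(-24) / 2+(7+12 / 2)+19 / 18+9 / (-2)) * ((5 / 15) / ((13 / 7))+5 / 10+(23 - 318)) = -2226829 / 351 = -6344.24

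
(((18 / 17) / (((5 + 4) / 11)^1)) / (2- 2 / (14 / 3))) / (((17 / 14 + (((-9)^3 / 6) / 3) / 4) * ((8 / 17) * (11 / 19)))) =-0.34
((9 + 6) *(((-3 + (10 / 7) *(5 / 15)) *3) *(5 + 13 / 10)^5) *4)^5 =-5821154925805287434623411197719863383481406778936951 / 3125000000000000000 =-1862769576257691979079492000000000.00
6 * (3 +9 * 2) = 126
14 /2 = 7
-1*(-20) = 20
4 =4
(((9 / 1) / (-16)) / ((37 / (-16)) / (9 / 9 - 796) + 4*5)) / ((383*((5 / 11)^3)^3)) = -0.09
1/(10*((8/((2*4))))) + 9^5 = 590491/10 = 59049.10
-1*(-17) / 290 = 17 / 290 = 0.06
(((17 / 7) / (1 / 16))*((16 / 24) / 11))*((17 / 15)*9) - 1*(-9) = 12713 / 385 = 33.02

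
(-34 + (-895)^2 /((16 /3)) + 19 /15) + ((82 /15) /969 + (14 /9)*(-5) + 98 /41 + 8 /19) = 477239029231 /3178320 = 150154.49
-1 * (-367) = 367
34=34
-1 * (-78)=78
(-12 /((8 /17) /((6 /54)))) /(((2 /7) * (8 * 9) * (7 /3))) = -17 /288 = -0.06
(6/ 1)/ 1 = 6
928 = 928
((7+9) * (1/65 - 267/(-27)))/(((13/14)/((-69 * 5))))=-29850688/507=-58877.10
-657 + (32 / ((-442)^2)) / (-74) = -1187275873 / 1807117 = -657.00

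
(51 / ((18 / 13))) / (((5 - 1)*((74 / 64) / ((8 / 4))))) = 1768 / 111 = 15.93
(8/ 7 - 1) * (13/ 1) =1.86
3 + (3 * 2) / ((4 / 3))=15 / 2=7.50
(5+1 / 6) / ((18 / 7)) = 217 / 108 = 2.01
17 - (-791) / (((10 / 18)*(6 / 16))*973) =14527 / 695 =20.90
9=9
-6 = -6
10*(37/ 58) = 185/ 29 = 6.38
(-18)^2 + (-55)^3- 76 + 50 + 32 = -166045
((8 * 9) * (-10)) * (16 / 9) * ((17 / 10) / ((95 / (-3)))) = 6528 / 95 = 68.72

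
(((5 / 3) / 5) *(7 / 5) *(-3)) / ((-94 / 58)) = 203 / 235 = 0.86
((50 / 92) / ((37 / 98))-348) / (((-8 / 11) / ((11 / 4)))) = 35685683 / 27232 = 1310.43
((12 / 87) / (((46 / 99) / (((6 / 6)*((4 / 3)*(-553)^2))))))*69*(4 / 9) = 107644768 / 29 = 3711888.55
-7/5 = -1.40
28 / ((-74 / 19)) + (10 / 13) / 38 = -65517 / 9139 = -7.17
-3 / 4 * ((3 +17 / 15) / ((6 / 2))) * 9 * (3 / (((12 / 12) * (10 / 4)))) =-11.16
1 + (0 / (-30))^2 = 1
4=4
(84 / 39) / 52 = 7 / 169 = 0.04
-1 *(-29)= 29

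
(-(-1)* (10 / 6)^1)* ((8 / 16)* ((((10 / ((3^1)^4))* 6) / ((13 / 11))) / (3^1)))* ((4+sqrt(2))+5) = 550* sqrt(2) / 3159+550 / 351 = 1.81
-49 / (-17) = 49 / 17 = 2.88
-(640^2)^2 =-167772160000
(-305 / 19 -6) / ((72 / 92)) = -9637 / 342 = -28.18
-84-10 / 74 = -3113 / 37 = -84.14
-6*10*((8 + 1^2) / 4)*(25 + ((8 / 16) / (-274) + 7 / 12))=-473130 / 137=-3453.50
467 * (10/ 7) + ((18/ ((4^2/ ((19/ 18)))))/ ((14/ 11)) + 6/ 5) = 749589/ 1120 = 669.28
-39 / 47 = -0.83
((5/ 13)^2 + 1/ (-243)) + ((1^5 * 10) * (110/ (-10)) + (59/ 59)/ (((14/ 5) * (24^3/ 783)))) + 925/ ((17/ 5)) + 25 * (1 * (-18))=-1440111701429/ 5004260352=-287.78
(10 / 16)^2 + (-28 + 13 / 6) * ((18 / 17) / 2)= -14455 / 1088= -13.29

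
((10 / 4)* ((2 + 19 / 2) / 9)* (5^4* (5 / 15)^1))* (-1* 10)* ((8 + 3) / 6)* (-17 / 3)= 67203125 / 972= 69139.02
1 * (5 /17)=0.29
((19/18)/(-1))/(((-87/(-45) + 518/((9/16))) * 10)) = -19/166108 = -0.00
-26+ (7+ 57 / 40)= -703 / 40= -17.58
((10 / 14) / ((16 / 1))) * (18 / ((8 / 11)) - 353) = -14.65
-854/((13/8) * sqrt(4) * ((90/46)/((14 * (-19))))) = 20899088/585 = 35724.94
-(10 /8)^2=-25 /16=-1.56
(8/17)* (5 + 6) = 88/17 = 5.18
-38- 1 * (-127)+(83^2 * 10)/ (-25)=-13333/ 5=-2666.60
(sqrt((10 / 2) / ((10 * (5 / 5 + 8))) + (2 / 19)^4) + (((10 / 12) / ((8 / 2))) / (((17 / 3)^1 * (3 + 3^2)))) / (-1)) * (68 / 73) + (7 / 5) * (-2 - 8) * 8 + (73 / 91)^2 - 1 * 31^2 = -15558123773 / 14508312 + 34 * sqrt(261218) / 79059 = -1072.14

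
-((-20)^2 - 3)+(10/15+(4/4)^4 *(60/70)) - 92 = -10237/21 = -487.48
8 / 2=4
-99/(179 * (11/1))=-9/179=-0.05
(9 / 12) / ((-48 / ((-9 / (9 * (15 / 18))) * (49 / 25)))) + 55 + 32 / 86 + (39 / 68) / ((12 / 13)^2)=56.08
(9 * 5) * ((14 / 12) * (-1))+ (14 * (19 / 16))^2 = 14329 / 64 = 223.89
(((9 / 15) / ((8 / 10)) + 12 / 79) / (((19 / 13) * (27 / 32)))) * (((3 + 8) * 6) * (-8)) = -91520 / 237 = -386.16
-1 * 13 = -13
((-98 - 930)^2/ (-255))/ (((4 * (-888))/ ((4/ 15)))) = 0.31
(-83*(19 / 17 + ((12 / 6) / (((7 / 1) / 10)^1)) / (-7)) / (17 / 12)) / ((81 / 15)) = -327020 / 42483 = -7.70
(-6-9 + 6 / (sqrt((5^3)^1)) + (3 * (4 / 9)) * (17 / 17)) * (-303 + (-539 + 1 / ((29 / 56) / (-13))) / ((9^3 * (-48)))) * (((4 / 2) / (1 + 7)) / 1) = 4201930715 / 4059072-20497223 * sqrt(5) / 1127520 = 994.55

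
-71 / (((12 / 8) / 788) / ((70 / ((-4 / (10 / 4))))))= 4895450 / 3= 1631816.67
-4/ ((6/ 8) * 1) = -16/ 3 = -5.33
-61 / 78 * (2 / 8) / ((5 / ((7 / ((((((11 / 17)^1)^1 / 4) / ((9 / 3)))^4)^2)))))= -53365179273383190528 / 13933327265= -3830038458.04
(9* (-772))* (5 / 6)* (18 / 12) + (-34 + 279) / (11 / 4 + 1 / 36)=-42984 / 5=-8596.80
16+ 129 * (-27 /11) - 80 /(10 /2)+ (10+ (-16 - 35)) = -3934 /11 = -357.64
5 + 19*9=176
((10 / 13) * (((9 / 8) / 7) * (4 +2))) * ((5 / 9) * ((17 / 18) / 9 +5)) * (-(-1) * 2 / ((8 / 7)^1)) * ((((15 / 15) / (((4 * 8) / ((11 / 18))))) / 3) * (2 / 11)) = 20675 / 4852224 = 0.00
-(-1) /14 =1 /14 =0.07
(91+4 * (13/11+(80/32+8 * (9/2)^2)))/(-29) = -8291/319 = -25.99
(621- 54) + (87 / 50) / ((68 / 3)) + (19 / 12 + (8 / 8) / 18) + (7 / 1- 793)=-6648901 / 30600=-217.28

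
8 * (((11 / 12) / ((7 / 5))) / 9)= 0.58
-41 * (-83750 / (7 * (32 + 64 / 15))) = 25753125 / 1904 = 13525.80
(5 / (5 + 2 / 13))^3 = 274625 / 300763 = 0.91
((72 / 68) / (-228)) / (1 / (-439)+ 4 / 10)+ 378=71056513 / 187986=377.99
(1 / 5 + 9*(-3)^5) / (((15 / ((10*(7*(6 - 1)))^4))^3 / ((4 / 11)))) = -21497249184053125000000000000000 / 27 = -796194414224189814814814800000.00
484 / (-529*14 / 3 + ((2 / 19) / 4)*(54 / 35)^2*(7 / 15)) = -6034875 / 30780823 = -0.20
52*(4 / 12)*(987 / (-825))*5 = -103.68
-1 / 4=-0.25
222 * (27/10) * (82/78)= 40959/65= 630.14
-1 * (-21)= 21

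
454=454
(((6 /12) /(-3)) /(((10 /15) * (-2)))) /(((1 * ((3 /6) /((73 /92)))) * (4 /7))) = 511 /1472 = 0.35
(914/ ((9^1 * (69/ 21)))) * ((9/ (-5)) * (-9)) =57582/ 115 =500.71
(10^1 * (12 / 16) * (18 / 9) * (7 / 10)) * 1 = 10.50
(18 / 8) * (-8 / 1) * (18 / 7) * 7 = -324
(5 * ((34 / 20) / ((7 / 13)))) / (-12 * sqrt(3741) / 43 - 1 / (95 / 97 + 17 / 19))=30246728083 / 1045201061387 - 15819333816 * sqrt(3741) / 1045201061387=-0.90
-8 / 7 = -1.14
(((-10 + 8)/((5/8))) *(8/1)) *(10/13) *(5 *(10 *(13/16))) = -800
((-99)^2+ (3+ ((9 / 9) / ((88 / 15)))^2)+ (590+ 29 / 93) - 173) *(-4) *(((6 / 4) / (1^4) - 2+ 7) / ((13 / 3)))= -7361327933 / 120032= -61328.05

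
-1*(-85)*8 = 680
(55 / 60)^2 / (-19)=-121 / 2736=-0.04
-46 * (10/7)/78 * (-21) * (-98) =-22540/13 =-1733.85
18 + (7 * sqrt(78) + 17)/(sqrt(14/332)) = 18 + sqrt(1162) * (17/7 + sqrt(78)) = 401.84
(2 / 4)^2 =1 / 4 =0.25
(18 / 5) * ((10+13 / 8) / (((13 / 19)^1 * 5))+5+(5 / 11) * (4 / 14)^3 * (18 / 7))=1041401133 / 34334300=30.33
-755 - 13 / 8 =-6053 / 8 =-756.62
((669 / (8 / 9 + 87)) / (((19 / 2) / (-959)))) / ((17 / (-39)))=64340406 / 36499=1762.80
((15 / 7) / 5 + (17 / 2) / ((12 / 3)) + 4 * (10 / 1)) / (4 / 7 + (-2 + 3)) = 27.08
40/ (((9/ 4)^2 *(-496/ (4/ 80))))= -2/ 2511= -0.00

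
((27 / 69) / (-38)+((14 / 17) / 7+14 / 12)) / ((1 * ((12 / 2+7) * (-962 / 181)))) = -2569657 / 139360611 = -0.02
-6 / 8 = -3 / 4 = -0.75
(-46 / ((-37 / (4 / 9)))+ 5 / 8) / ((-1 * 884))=-0.00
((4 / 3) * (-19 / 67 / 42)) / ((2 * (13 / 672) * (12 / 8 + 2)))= -1216 / 18291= -0.07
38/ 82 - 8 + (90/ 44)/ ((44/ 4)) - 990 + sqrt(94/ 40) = -9895713/ 9922 + sqrt(235)/ 10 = -995.82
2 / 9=0.22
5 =5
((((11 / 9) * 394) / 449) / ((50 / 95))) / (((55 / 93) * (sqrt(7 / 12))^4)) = 5569584 / 550025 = 10.13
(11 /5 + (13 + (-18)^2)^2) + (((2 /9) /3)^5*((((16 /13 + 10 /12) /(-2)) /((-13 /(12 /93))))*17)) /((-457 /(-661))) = 58525198175463248368 /515317247463915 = 113571.20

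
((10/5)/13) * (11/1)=22/13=1.69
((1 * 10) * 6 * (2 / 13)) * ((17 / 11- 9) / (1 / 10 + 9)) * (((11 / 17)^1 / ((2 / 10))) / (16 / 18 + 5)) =-4.15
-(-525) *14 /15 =490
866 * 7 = 6062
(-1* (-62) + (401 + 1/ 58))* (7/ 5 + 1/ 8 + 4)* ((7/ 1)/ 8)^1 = 8308937/ 3712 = 2238.40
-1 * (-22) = 22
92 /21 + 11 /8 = 967 /168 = 5.76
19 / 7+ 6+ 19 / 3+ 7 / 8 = 2675 / 168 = 15.92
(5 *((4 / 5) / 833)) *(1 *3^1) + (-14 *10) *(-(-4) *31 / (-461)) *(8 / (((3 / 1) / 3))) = 115692572 / 384013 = 301.27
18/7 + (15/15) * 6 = 60/7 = 8.57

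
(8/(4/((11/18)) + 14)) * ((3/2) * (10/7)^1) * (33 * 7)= 21780/113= 192.74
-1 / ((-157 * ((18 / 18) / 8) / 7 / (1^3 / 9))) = 56 / 1413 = 0.04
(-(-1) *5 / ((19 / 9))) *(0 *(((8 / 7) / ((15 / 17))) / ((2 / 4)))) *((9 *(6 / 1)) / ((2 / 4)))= 0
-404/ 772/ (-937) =101/ 180841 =0.00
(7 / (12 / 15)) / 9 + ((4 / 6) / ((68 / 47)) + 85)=52897 / 612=86.43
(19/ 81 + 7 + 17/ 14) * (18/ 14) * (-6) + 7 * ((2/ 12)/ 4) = -25435/ 392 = -64.89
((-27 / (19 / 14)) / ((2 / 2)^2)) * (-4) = 1512 / 19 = 79.58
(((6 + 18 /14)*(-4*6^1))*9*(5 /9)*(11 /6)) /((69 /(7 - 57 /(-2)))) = -132770 /161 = -824.66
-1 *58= -58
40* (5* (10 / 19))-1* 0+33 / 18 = 12209 / 114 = 107.10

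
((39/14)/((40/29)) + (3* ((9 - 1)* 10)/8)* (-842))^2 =200066003291961/313600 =637965571.72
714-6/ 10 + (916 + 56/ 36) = 73393/ 45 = 1630.96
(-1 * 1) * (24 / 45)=-8 / 15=-0.53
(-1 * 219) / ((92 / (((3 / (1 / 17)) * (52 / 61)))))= -145197 / 1403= -103.49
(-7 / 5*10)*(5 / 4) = -35 / 2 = -17.50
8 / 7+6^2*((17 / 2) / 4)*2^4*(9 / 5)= 77152 / 35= 2204.34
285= 285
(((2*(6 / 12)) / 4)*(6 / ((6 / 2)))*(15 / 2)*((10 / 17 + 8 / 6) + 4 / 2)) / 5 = 50 / 17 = 2.94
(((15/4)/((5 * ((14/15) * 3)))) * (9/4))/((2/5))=675/448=1.51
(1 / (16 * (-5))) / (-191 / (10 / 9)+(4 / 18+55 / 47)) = 423 / 5769976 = 0.00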